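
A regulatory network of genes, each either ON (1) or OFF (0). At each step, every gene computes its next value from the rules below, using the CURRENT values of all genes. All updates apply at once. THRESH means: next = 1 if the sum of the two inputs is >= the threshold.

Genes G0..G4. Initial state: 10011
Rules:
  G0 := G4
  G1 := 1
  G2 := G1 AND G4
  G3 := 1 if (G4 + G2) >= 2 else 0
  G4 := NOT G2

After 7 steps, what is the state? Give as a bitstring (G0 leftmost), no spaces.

Step 1: G0=G4=1 G1=1(const) G2=G1&G4=0&1=0 G3=(1+0>=2)=0 G4=NOT G2=NOT 0=1 -> 11001
Step 2: G0=G4=1 G1=1(const) G2=G1&G4=1&1=1 G3=(1+0>=2)=0 G4=NOT G2=NOT 0=1 -> 11101
Step 3: G0=G4=1 G1=1(const) G2=G1&G4=1&1=1 G3=(1+1>=2)=1 G4=NOT G2=NOT 1=0 -> 11110
Step 4: G0=G4=0 G1=1(const) G2=G1&G4=1&0=0 G3=(0+1>=2)=0 G4=NOT G2=NOT 1=0 -> 01000
Step 5: G0=G4=0 G1=1(const) G2=G1&G4=1&0=0 G3=(0+0>=2)=0 G4=NOT G2=NOT 0=1 -> 01001
Step 6: G0=G4=1 G1=1(const) G2=G1&G4=1&1=1 G3=(1+0>=2)=0 G4=NOT G2=NOT 0=1 -> 11101
Step 7: G0=G4=1 G1=1(const) G2=G1&G4=1&1=1 G3=(1+1>=2)=1 G4=NOT G2=NOT 1=0 -> 11110

11110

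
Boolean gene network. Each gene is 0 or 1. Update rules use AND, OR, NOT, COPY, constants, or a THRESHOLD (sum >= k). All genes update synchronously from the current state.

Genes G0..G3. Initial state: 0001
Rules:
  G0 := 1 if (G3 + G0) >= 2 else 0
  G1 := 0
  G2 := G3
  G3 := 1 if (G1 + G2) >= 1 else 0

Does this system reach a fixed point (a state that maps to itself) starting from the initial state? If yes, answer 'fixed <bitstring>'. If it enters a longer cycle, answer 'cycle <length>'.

Step 0: 0001
Step 1: G0=(1+0>=2)=0 G1=0(const) G2=G3=1 G3=(0+0>=1)=0 -> 0010
Step 2: G0=(0+0>=2)=0 G1=0(const) G2=G3=0 G3=(0+1>=1)=1 -> 0001
Cycle of length 2 starting at step 0 -> no fixed point

Answer: cycle 2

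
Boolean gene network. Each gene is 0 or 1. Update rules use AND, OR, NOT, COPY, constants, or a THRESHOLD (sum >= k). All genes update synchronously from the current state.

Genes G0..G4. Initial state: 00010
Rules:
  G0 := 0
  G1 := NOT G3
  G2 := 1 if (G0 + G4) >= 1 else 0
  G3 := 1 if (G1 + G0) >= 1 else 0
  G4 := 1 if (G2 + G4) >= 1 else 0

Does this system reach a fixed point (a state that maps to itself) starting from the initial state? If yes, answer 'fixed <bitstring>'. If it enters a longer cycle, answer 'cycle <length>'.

Step 0: 00010
Step 1: G0=0(const) G1=NOT G3=NOT 1=0 G2=(0+0>=1)=0 G3=(0+0>=1)=0 G4=(0+0>=1)=0 -> 00000
Step 2: G0=0(const) G1=NOT G3=NOT 0=1 G2=(0+0>=1)=0 G3=(0+0>=1)=0 G4=(0+0>=1)=0 -> 01000
Step 3: G0=0(const) G1=NOT G3=NOT 0=1 G2=(0+0>=1)=0 G3=(1+0>=1)=1 G4=(0+0>=1)=0 -> 01010
Step 4: G0=0(const) G1=NOT G3=NOT 1=0 G2=(0+0>=1)=0 G3=(1+0>=1)=1 G4=(0+0>=1)=0 -> 00010
Cycle of length 4 starting at step 0 -> no fixed point

Answer: cycle 4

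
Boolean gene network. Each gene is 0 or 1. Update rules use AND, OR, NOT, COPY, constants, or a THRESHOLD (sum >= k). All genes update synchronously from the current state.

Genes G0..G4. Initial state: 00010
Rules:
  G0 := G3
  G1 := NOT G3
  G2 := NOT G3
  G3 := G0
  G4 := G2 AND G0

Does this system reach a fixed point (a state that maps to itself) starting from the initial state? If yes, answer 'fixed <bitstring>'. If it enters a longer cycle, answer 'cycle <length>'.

Answer: cycle 2

Derivation:
Step 0: 00010
Step 1: G0=G3=1 G1=NOT G3=NOT 1=0 G2=NOT G3=NOT 1=0 G3=G0=0 G4=G2&G0=0&0=0 -> 10000
Step 2: G0=G3=0 G1=NOT G3=NOT 0=1 G2=NOT G3=NOT 0=1 G3=G0=1 G4=G2&G0=0&1=0 -> 01110
Step 3: G0=G3=1 G1=NOT G3=NOT 1=0 G2=NOT G3=NOT 1=0 G3=G0=0 G4=G2&G0=1&0=0 -> 10000
Cycle of length 2 starting at step 1 -> no fixed point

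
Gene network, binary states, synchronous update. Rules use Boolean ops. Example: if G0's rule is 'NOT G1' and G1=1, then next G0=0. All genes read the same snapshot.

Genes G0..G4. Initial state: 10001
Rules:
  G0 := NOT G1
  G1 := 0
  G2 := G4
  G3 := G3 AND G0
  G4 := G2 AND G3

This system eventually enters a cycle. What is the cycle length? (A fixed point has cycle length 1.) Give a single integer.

Step 0: 10001
Step 1: G0=NOT G1=NOT 0=1 G1=0(const) G2=G4=1 G3=G3&G0=0&1=0 G4=G2&G3=0&0=0 -> 10100
Step 2: G0=NOT G1=NOT 0=1 G1=0(const) G2=G4=0 G3=G3&G0=0&1=0 G4=G2&G3=1&0=0 -> 10000
Step 3: G0=NOT G1=NOT 0=1 G1=0(const) G2=G4=0 G3=G3&G0=0&1=0 G4=G2&G3=0&0=0 -> 10000
State from step 3 equals state from step 2 -> cycle length 1

Answer: 1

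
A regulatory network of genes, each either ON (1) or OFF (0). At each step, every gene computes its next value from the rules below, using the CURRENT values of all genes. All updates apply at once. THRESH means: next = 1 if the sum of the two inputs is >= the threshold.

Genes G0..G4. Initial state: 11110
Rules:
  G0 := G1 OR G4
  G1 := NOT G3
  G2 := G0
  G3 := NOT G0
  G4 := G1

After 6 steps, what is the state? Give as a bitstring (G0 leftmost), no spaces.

Step 1: G0=G1|G4=1|0=1 G1=NOT G3=NOT 1=0 G2=G0=1 G3=NOT G0=NOT 1=0 G4=G1=1 -> 10101
Step 2: G0=G1|G4=0|1=1 G1=NOT G3=NOT 0=1 G2=G0=1 G3=NOT G0=NOT 1=0 G4=G1=0 -> 11100
Step 3: G0=G1|G4=1|0=1 G1=NOT G3=NOT 0=1 G2=G0=1 G3=NOT G0=NOT 1=0 G4=G1=1 -> 11101
Step 4: G0=G1|G4=1|1=1 G1=NOT G3=NOT 0=1 G2=G0=1 G3=NOT G0=NOT 1=0 G4=G1=1 -> 11101
Step 5: G0=G1|G4=1|1=1 G1=NOT G3=NOT 0=1 G2=G0=1 G3=NOT G0=NOT 1=0 G4=G1=1 -> 11101
Step 6: G0=G1|G4=1|1=1 G1=NOT G3=NOT 0=1 G2=G0=1 G3=NOT G0=NOT 1=0 G4=G1=1 -> 11101

11101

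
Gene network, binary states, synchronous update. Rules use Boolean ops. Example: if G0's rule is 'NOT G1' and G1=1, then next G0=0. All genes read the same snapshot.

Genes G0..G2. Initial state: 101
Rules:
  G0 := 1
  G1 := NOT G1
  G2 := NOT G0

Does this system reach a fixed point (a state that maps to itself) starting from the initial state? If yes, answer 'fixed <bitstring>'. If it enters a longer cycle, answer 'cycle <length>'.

Answer: cycle 2

Derivation:
Step 0: 101
Step 1: G0=1(const) G1=NOT G1=NOT 0=1 G2=NOT G0=NOT 1=0 -> 110
Step 2: G0=1(const) G1=NOT G1=NOT 1=0 G2=NOT G0=NOT 1=0 -> 100
Step 3: G0=1(const) G1=NOT G1=NOT 0=1 G2=NOT G0=NOT 1=0 -> 110
Cycle of length 2 starting at step 1 -> no fixed point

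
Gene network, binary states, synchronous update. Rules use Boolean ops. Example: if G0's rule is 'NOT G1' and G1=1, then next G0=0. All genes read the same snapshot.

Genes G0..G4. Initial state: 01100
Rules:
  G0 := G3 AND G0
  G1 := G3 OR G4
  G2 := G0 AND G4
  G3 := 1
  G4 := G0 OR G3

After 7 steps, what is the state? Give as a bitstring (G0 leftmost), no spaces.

Step 1: G0=G3&G0=0&0=0 G1=G3|G4=0|0=0 G2=G0&G4=0&0=0 G3=1(const) G4=G0|G3=0|0=0 -> 00010
Step 2: G0=G3&G0=1&0=0 G1=G3|G4=1|0=1 G2=G0&G4=0&0=0 G3=1(const) G4=G0|G3=0|1=1 -> 01011
Step 3: G0=G3&G0=1&0=0 G1=G3|G4=1|1=1 G2=G0&G4=0&1=0 G3=1(const) G4=G0|G3=0|1=1 -> 01011
Step 4: G0=G3&G0=1&0=0 G1=G3|G4=1|1=1 G2=G0&G4=0&1=0 G3=1(const) G4=G0|G3=0|1=1 -> 01011
Step 5: G0=G3&G0=1&0=0 G1=G3|G4=1|1=1 G2=G0&G4=0&1=0 G3=1(const) G4=G0|G3=0|1=1 -> 01011
Step 6: G0=G3&G0=1&0=0 G1=G3|G4=1|1=1 G2=G0&G4=0&1=0 G3=1(const) G4=G0|G3=0|1=1 -> 01011
Step 7: G0=G3&G0=1&0=0 G1=G3|G4=1|1=1 G2=G0&G4=0&1=0 G3=1(const) G4=G0|G3=0|1=1 -> 01011

01011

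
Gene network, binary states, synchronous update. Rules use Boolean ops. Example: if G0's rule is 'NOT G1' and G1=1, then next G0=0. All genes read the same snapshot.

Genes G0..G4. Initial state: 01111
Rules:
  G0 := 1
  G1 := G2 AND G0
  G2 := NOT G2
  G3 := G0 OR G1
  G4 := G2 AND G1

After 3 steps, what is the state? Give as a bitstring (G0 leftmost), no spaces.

Step 1: G0=1(const) G1=G2&G0=1&0=0 G2=NOT G2=NOT 1=0 G3=G0|G1=0|1=1 G4=G2&G1=1&1=1 -> 10011
Step 2: G0=1(const) G1=G2&G0=0&1=0 G2=NOT G2=NOT 0=1 G3=G0|G1=1|0=1 G4=G2&G1=0&0=0 -> 10110
Step 3: G0=1(const) G1=G2&G0=1&1=1 G2=NOT G2=NOT 1=0 G3=G0|G1=1|0=1 G4=G2&G1=1&0=0 -> 11010

11010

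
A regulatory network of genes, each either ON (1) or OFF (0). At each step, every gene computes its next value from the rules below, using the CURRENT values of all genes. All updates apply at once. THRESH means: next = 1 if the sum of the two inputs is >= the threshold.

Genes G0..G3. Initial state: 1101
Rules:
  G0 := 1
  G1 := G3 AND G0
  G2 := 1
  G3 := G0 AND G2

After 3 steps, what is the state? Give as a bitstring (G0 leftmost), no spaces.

Step 1: G0=1(const) G1=G3&G0=1&1=1 G2=1(const) G3=G0&G2=1&0=0 -> 1110
Step 2: G0=1(const) G1=G3&G0=0&1=0 G2=1(const) G3=G0&G2=1&1=1 -> 1011
Step 3: G0=1(const) G1=G3&G0=1&1=1 G2=1(const) G3=G0&G2=1&1=1 -> 1111

1111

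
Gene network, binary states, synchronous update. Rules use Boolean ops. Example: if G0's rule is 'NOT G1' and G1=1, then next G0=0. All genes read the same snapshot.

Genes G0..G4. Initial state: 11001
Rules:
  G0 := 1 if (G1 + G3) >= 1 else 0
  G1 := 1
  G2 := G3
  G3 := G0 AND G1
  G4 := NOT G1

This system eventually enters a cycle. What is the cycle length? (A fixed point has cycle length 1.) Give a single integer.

Answer: 1

Derivation:
Step 0: 11001
Step 1: G0=(1+0>=1)=1 G1=1(const) G2=G3=0 G3=G0&G1=1&1=1 G4=NOT G1=NOT 1=0 -> 11010
Step 2: G0=(1+1>=1)=1 G1=1(const) G2=G3=1 G3=G0&G1=1&1=1 G4=NOT G1=NOT 1=0 -> 11110
Step 3: G0=(1+1>=1)=1 G1=1(const) G2=G3=1 G3=G0&G1=1&1=1 G4=NOT G1=NOT 1=0 -> 11110
State from step 3 equals state from step 2 -> cycle length 1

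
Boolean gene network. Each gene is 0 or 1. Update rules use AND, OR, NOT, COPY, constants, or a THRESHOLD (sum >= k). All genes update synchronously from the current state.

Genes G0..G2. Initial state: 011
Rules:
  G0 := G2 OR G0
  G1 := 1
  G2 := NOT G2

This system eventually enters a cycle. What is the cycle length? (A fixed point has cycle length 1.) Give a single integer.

Answer: 2

Derivation:
Step 0: 011
Step 1: G0=G2|G0=1|0=1 G1=1(const) G2=NOT G2=NOT 1=0 -> 110
Step 2: G0=G2|G0=0|1=1 G1=1(const) G2=NOT G2=NOT 0=1 -> 111
Step 3: G0=G2|G0=1|1=1 G1=1(const) G2=NOT G2=NOT 1=0 -> 110
State from step 3 equals state from step 1 -> cycle length 2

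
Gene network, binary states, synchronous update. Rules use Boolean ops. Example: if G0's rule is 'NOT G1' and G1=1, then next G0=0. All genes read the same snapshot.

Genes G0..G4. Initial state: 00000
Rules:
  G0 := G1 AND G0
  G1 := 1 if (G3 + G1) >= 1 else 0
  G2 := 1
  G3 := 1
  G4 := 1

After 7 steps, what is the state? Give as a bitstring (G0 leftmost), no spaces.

Step 1: G0=G1&G0=0&0=0 G1=(0+0>=1)=0 G2=1(const) G3=1(const) G4=1(const) -> 00111
Step 2: G0=G1&G0=0&0=0 G1=(1+0>=1)=1 G2=1(const) G3=1(const) G4=1(const) -> 01111
Step 3: G0=G1&G0=1&0=0 G1=(1+1>=1)=1 G2=1(const) G3=1(const) G4=1(const) -> 01111
Step 4: G0=G1&G0=1&0=0 G1=(1+1>=1)=1 G2=1(const) G3=1(const) G4=1(const) -> 01111
Step 5: G0=G1&G0=1&0=0 G1=(1+1>=1)=1 G2=1(const) G3=1(const) G4=1(const) -> 01111
Step 6: G0=G1&G0=1&0=0 G1=(1+1>=1)=1 G2=1(const) G3=1(const) G4=1(const) -> 01111
Step 7: G0=G1&G0=1&0=0 G1=(1+1>=1)=1 G2=1(const) G3=1(const) G4=1(const) -> 01111

01111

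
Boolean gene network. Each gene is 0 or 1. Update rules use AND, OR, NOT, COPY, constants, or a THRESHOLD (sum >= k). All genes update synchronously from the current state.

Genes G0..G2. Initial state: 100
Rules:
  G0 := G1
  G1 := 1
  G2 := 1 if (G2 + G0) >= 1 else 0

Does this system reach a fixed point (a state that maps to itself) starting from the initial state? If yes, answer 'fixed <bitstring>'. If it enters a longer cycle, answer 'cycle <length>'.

Answer: fixed 111

Derivation:
Step 0: 100
Step 1: G0=G1=0 G1=1(const) G2=(0+1>=1)=1 -> 011
Step 2: G0=G1=1 G1=1(const) G2=(1+0>=1)=1 -> 111
Step 3: G0=G1=1 G1=1(const) G2=(1+1>=1)=1 -> 111
Fixed point reached at step 2: 111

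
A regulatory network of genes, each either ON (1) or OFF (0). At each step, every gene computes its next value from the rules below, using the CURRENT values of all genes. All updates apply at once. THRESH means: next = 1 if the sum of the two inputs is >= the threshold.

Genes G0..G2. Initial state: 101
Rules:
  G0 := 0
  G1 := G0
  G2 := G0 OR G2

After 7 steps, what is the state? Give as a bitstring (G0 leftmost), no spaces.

Step 1: G0=0(const) G1=G0=1 G2=G0|G2=1|1=1 -> 011
Step 2: G0=0(const) G1=G0=0 G2=G0|G2=0|1=1 -> 001
Step 3: G0=0(const) G1=G0=0 G2=G0|G2=0|1=1 -> 001
Step 4: G0=0(const) G1=G0=0 G2=G0|G2=0|1=1 -> 001
Step 5: G0=0(const) G1=G0=0 G2=G0|G2=0|1=1 -> 001
Step 6: G0=0(const) G1=G0=0 G2=G0|G2=0|1=1 -> 001
Step 7: G0=0(const) G1=G0=0 G2=G0|G2=0|1=1 -> 001

001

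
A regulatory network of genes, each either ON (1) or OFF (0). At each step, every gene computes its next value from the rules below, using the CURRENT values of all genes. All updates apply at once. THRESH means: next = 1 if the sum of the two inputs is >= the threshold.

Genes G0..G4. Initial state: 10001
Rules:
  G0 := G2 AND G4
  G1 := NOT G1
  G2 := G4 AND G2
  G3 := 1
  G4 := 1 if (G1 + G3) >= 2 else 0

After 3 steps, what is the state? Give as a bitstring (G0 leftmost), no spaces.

Step 1: G0=G2&G4=0&1=0 G1=NOT G1=NOT 0=1 G2=G4&G2=1&0=0 G3=1(const) G4=(0+0>=2)=0 -> 01010
Step 2: G0=G2&G4=0&0=0 G1=NOT G1=NOT 1=0 G2=G4&G2=0&0=0 G3=1(const) G4=(1+1>=2)=1 -> 00011
Step 3: G0=G2&G4=0&1=0 G1=NOT G1=NOT 0=1 G2=G4&G2=1&0=0 G3=1(const) G4=(0+1>=2)=0 -> 01010

01010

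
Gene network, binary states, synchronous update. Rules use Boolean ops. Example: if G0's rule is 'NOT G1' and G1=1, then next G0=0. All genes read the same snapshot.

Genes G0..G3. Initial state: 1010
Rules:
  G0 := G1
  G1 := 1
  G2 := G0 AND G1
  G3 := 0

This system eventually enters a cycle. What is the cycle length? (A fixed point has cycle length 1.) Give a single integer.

Answer: 1

Derivation:
Step 0: 1010
Step 1: G0=G1=0 G1=1(const) G2=G0&G1=1&0=0 G3=0(const) -> 0100
Step 2: G0=G1=1 G1=1(const) G2=G0&G1=0&1=0 G3=0(const) -> 1100
Step 3: G0=G1=1 G1=1(const) G2=G0&G1=1&1=1 G3=0(const) -> 1110
Step 4: G0=G1=1 G1=1(const) G2=G0&G1=1&1=1 G3=0(const) -> 1110
State from step 4 equals state from step 3 -> cycle length 1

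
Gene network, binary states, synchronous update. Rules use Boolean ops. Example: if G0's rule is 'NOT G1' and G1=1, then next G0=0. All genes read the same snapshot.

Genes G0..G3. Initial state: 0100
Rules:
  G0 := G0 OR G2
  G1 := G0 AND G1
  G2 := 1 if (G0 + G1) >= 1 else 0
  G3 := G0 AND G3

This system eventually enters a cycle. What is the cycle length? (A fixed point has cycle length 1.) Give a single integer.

Answer: 1

Derivation:
Step 0: 0100
Step 1: G0=G0|G2=0|0=0 G1=G0&G1=0&1=0 G2=(0+1>=1)=1 G3=G0&G3=0&0=0 -> 0010
Step 2: G0=G0|G2=0|1=1 G1=G0&G1=0&0=0 G2=(0+0>=1)=0 G3=G0&G3=0&0=0 -> 1000
Step 3: G0=G0|G2=1|0=1 G1=G0&G1=1&0=0 G2=(1+0>=1)=1 G3=G0&G3=1&0=0 -> 1010
Step 4: G0=G0|G2=1|1=1 G1=G0&G1=1&0=0 G2=(1+0>=1)=1 G3=G0&G3=1&0=0 -> 1010
State from step 4 equals state from step 3 -> cycle length 1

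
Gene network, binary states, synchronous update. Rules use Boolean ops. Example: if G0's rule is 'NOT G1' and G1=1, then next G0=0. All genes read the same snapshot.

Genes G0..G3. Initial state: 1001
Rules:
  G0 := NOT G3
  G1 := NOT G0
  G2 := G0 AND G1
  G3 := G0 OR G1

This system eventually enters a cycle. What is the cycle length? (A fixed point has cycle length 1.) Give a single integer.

Answer: 3

Derivation:
Step 0: 1001
Step 1: G0=NOT G3=NOT 1=0 G1=NOT G0=NOT 1=0 G2=G0&G1=1&0=0 G3=G0|G1=1|0=1 -> 0001
Step 2: G0=NOT G3=NOT 1=0 G1=NOT G0=NOT 0=1 G2=G0&G1=0&0=0 G3=G0|G1=0|0=0 -> 0100
Step 3: G0=NOT G3=NOT 0=1 G1=NOT G0=NOT 0=1 G2=G0&G1=0&1=0 G3=G0|G1=0|1=1 -> 1101
Step 4: G0=NOT G3=NOT 1=0 G1=NOT G0=NOT 1=0 G2=G0&G1=1&1=1 G3=G0|G1=1|1=1 -> 0011
Step 5: G0=NOT G3=NOT 1=0 G1=NOT G0=NOT 0=1 G2=G0&G1=0&0=0 G3=G0|G1=0|0=0 -> 0100
State from step 5 equals state from step 2 -> cycle length 3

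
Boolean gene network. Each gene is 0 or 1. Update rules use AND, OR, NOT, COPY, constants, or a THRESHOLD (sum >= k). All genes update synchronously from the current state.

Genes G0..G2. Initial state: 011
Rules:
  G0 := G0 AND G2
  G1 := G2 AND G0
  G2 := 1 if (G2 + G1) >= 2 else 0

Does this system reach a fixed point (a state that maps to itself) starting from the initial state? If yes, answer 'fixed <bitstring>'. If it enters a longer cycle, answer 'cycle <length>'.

Step 0: 011
Step 1: G0=G0&G2=0&1=0 G1=G2&G0=1&0=0 G2=(1+1>=2)=1 -> 001
Step 2: G0=G0&G2=0&1=0 G1=G2&G0=1&0=0 G2=(1+0>=2)=0 -> 000
Step 3: G0=G0&G2=0&0=0 G1=G2&G0=0&0=0 G2=(0+0>=2)=0 -> 000
Fixed point reached at step 2: 000

Answer: fixed 000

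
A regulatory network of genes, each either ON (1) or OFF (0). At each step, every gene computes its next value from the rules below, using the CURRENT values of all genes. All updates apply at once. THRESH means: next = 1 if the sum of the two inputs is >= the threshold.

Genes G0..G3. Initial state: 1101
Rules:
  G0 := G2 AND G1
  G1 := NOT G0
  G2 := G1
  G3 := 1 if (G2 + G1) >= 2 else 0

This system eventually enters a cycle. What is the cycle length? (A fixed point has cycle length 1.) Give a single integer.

Step 0: 1101
Step 1: G0=G2&G1=0&1=0 G1=NOT G0=NOT 1=0 G2=G1=1 G3=(0+1>=2)=0 -> 0010
Step 2: G0=G2&G1=1&0=0 G1=NOT G0=NOT 0=1 G2=G1=0 G3=(1+0>=2)=0 -> 0100
Step 3: G0=G2&G1=0&1=0 G1=NOT G0=NOT 0=1 G2=G1=1 G3=(0+1>=2)=0 -> 0110
Step 4: G0=G2&G1=1&1=1 G1=NOT G0=NOT 0=1 G2=G1=1 G3=(1+1>=2)=1 -> 1111
Step 5: G0=G2&G1=1&1=1 G1=NOT G0=NOT 1=0 G2=G1=1 G3=(1+1>=2)=1 -> 1011
Step 6: G0=G2&G1=1&0=0 G1=NOT G0=NOT 1=0 G2=G1=0 G3=(1+0>=2)=0 -> 0000
Step 7: G0=G2&G1=0&0=0 G1=NOT G0=NOT 0=1 G2=G1=0 G3=(0+0>=2)=0 -> 0100
State from step 7 equals state from step 2 -> cycle length 5

Answer: 5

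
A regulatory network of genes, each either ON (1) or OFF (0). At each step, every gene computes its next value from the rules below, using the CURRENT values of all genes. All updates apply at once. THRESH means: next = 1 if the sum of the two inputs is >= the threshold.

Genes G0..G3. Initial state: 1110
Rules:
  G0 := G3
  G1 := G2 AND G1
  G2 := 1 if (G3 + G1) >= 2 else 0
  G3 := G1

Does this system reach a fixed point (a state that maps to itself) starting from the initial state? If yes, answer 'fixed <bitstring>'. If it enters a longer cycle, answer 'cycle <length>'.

Answer: fixed 0000

Derivation:
Step 0: 1110
Step 1: G0=G3=0 G1=G2&G1=1&1=1 G2=(0+1>=2)=0 G3=G1=1 -> 0101
Step 2: G0=G3=1 G1=G2&G1=0&1=0 G2=(1+1>=2)=1 G3=G1=1 -> 1011
Step 3: G0=G3=1 G1=G2&G1=1&0=0 G2=(1+0>=2)=0 G3=G1=0 -> 1000
Step 4: G0=G3=0 G1=G2&G1=0&0=0 G2=(0+0>=2)=0 G3=G1=0 -> 0000
Step 5: G0=G3=0 G1=G2&G1=0&0=0 G2=(0+0>=2)=0 G3=G1=0 -> 0000
Fixed point reached at step 4: 0000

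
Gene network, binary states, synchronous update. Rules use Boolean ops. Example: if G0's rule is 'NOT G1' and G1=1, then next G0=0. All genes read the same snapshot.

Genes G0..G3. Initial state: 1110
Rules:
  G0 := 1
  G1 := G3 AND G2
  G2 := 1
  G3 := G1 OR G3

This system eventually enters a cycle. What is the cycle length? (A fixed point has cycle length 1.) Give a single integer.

Answer: 1

Derivation:
Step 0: 1110
Step 1: G0=1(const) G1=G3&G2=0&1=0 G2=1(const) G3=G1|G3=1|0=1 -> 1011
Step 2: G0=1(const) G1=G3&G2=1&1=1 G2=1(const) G3=G1|G3=0|1=1 -> 1111
Step 3: G0=1(const) G1=G3&G2=1&1=1 G2=1(const) G3=G1|G3=1|1=1 -> 1111
State from step 3 equals state from step 2 -> cycle length 1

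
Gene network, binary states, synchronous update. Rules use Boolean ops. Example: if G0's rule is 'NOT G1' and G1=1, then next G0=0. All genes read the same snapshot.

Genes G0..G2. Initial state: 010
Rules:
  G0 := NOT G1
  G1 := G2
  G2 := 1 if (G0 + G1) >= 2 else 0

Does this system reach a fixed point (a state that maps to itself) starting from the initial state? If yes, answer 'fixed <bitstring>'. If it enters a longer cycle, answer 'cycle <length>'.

Answer: fixed 100

Derivation:
Step 0: 010
Step 1: G0=NOT G1=NOT 1=0 G1=G2=0 G2=(0+1>=2)=0 -> 000
Step 2: G0=NOT G1=NOT 0=1 G1=G2=0 G2=(0+0>=2)=0 -> 100
Step 3: G0=NOT G1=NOT 0=1 G1=G2=0 G2=(1+0>=2)=0 -> 100
Fixed point reached at step 2: 100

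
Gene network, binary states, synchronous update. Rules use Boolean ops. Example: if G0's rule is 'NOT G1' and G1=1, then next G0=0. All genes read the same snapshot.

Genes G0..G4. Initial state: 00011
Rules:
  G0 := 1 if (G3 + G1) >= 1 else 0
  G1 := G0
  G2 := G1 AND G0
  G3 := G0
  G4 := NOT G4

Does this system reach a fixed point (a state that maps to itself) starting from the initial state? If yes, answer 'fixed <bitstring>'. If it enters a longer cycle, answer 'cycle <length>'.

Answer: cycle 2

Derivation:
Step 0: 00011
Step 1: G0=(1+0>=1)=1 G1=G0=0 G2=G1&G0=0&0=0 G3=G0=0 G4=NOT G4=NOT 1=0 -> 10000
Step 2: G0=(0+0>=1)=0 G1=G0=1 G2=G1&G0=0&1=0 G3=G0=1 G4=NOT G4=NOT 0=1 -> 01011
Step 3: G0=(1+1>=1)=1 G1=G0=0 G2=G1&G0=1&0=0 G3=G0=0 G4=NOT G4=NOT 1=0 -> 10000
Cycle of length 2 starting at step 1 -> no fixed point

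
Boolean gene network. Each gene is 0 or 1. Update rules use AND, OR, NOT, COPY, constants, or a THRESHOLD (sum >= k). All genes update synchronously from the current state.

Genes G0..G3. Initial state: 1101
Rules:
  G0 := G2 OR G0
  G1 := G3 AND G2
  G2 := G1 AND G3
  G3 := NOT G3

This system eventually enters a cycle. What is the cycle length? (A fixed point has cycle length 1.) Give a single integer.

Answer: 2

Derivation:
Step 0: 1101
Step 1: G0=G2|G0=0|1=1 G1=G3&G2=1&0=0 G2=G1&G3=1&1=1 G3=NOT G3=NOT 1=0 -> 1010
Step 2: G0=G2|G0=1|1=1 G1=G3&G2=0&1=0 G2=G1&G3=0&0=0 G3=NOT G3=NOT 0=1 -> 1001
Step 3: G0=G2|G0=0|1=1 G1=G3&G2=1&0=0 G2=G1&G3=0&1=0 G3=NOT G3=NOT 1=0 -> 1000
Step 4: G0=G2|G0=0|1=1 G1=G3&G2=0&0=0 G2=G1&G3=0&0=0 G3=NOT G3=NOT 0=1 -> 1001
State from step 4 equals state from step 2 -> cycle length 2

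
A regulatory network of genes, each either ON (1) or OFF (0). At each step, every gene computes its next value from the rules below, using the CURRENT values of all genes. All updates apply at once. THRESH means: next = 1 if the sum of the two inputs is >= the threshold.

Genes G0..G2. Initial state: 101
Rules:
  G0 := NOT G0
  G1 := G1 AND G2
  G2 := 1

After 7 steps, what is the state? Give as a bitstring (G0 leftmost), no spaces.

Step 1: G0=NOT G0=NOT 1=0 G1=G1&G2=0&1=0 G2=1(const) -> 001
Step 2: G0=NOT G0=NOT 0=1 G1=G1&G2=0&1=0 G2=1(const) -> 101
Step 3: G0=NOT G0=NOT 1=0 G1=G1&G2=0&1=0 G2=1(const) -> 001
Step 4: G0=NOT G0=NOT 0=1 G1=G1&G2=0&1=0 G2=1(const) -> 101
Step 5: G0=NOT G0=NOT 1=0 G1=G1&G2=0&1=0 G2=1(const) -> 001
Step 6: G0=NOT G0=NOT 0=1 G1=G1&G2=0&1=0 G2=1(const) -> 101
Step 7: G0=NOT G0=NOT 1=0 G1=G1&G2=0&1=0 G2=1(const) -> 001

001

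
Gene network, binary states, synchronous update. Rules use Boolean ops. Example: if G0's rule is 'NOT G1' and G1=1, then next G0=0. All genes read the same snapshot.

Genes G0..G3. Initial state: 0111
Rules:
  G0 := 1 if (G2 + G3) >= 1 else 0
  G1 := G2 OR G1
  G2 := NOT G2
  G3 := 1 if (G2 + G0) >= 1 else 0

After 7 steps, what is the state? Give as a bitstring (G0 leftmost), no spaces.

Step 1: G0=(1+1>=1)=1 G1=G2|G1=1|1=1 G2=NOT G2=NOT 1=0 G3=(1+0>=1)=1 -> 1101
Step 2: G0=(0+1>=1)=1 G1=G2|G1=0|1=1 G2=NOT G2=NOT 0=1 G3=(0+1>=1)=1 -> 1111
Step 3: G0=(1+1>=1)=1 G1=G2|G1=1|1=1 G2=NOT G2=NOT 1=0 G3=(1+1>=1)=1 -> 1101
Step 4: G0=(0+1>=1)=1 G1=G2|G1=0|1=1 G2=NOT G2=NOT 0=1 G3=(0+1>=1)=1 -> 1111
Step 5: G0=(1+1>=1)=1 G1=G2|G1=1|1=1 G2=NOT G2=NOT 1=0 G3=(1+1>=1)=1 -> 1101
Step 6: G0=(0+1>=1)=1 G1=G2|G1=0|1=1 G2=NOT G2=NOT 0=1 G3=(0+1>=1)=1 -> 1111
Step 7: G0=(1+1>=1)=1 G1=G2|G1=1|1=1 G2=NOT G2=NOT 1=0 G3=(1+1>=1)=1 -> 1101

1101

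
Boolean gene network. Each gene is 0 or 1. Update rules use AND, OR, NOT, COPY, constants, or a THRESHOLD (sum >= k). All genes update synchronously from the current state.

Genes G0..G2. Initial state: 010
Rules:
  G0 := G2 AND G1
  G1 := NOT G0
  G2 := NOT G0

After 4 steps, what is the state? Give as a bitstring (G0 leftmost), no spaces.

Step 1: G0=G2&G1=0&1=0 G1=NOT G0=NOT 0=1 G2=NOT G0=NOT 0=1 -> 011
Step 2: G0=G2&G1=1&1=1 G1=NOT G0=NOT 0=1 G2=NOT G0=NOT 0=1 -> 111
Step 3: G0=G2&G1=1&1=1 G1=NOT G0=NOT 1=0 G2=NOT G0=NOT 1=0 -> 100
Step 4: G0=G2&G1=0&0=0 G1=NOT G0=NOT 1=0 G2=NOT G0=NOT 1=0 -> 000

000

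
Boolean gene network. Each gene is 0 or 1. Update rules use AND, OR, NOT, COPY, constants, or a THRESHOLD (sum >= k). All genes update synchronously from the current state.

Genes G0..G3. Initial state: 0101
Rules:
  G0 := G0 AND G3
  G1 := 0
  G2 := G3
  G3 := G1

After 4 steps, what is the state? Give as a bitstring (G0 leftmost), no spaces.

Step 1: G0=G0&G3=0&1=0 G1=0(const) G2=G3=1 G3=G1=1 -> 0011
Step 2: G0=G0&G3=0&1=0 G1=0(const) G2=G3=1 G3=G1=0 -> 0010
Step 3: G0=G0&G3=0&0=0 G1=0(const) G2=G3=0 G3=G1=0 -> 0000
Step 4: G0=G0&G3=0&0=0 G1=0(const) G2=G3=0 G3=G1=0 -> 0000

0000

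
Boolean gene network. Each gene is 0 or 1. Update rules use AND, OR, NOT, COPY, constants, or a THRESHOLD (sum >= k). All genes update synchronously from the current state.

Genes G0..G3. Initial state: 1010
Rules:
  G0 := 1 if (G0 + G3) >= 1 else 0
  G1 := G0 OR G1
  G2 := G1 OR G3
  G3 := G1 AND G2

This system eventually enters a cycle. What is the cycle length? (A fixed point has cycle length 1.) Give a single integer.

Step 0: 1010
Step 1: G0=(1+0>=1)=1 G1=G0|G1=1|0=1 G2=G1|G3=0|0=0 G3=G1&G2=0&1=0 -> 1100
Step 2: G0=(1+0>=1)=1 G1=G0|G1=1|1=1 G2=G1|G3=1|0=1 G3=G1&G2=1&0=0 -> 1110
Step 3: G0=(1+0>=1)=1 G1=G0|G1=1|1=1 G2=G1|G3=1|0=1 G3=G1&G2=1&1=1 -> 1111
Step 4: G0=(1+1>=1)=1 G1=G0|G1=1|1=1 G2=G1|G3=1|1=1 G3=G1&G2=1&1=1 -> 1111
State from step 4 equals state from step 3 -> cycle length 1

Answer: 1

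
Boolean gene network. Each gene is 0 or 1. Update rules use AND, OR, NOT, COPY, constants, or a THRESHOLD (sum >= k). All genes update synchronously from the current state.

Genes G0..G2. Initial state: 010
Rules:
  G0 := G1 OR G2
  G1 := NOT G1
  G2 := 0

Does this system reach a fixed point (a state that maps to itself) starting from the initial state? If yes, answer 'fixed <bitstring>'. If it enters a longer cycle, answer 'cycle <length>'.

Step 0: 010
Step 1: G0=G1|G2=1|0=1 G1=NOT G1=NOT 1=0 G2=0(const) -> 100
Step 2: G0=G1|G2=0|0=0 G1=NOT G1=NOT 0=1 G2=0(const) -> 010
Cycle of length 2 starting at step 0 -> no fixed point

Answer: cycle 2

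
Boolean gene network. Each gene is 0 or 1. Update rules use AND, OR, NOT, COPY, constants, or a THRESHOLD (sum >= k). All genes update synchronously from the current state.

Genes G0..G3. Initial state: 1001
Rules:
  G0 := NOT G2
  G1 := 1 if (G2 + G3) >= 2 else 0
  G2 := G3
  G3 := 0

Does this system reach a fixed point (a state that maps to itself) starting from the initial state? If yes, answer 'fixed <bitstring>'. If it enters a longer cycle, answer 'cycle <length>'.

Answer: fixed 1000

Derivation:
Step 0: 1001
Step 1: G0=NOT G2=NOT 0=1 G1=(0+1>=2)=0 G2=G3=1 G3=0(const) -> 1010
Step 2: G0=NOT G2=NOT 1=0 G1=(1+0>=2)=0 G2=G3=0 G3=0(const) -> 0000
Step 3: G0=NOT G2=NOT 0=1 G1=(0+0>=2)=0 G2=G3=0 G3=0(const) -> 1000
Step 4: G0=NOT G2=NOT 0=1 G1=(0+0>=2)=0 G2=G3=0 G3=0(const) -> 1000
Fixed point reached at step 3: 1000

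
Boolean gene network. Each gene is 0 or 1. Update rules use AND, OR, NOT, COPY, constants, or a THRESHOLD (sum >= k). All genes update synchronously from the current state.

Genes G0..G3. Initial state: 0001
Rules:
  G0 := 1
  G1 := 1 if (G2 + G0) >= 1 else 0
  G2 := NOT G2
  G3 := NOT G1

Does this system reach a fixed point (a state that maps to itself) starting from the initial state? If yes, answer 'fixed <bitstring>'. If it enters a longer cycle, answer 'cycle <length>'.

Step 0: 0001
Step 1: G0=1(const) G1=(0+0>=1)=0 G2=NOT G2=NOT 0=1 G3=NOT G1=NOT 0=1 -> 1011
Step 2: G0=1(const) G1=(1+1>=1)=1 G2=NOT G2=NOT 1=0 G3=NOT G1=NOT 0=1 -> 1101
Step 3: G0=1(const) G1=(0+1>=1)=1 G2=NOT G2=NOT 0=1 G3=NOT G1=NOT 1=0 -> 1110
Step 4: G0=1(const) G1=(1+1>=1)=1 G2=NOT G2=NOT 1=0 G3=NOT G1=NOT 1=0 -> 1100
Step 5: G0=1(const) G1=(0+1>=1)=1 G2=NOT G2=NOT 0=1 G3=NOT G1=NOT 1=0 -> 1110
Cycle of length 2 starting at step 3 -> no fixed point

Answer: cycle 2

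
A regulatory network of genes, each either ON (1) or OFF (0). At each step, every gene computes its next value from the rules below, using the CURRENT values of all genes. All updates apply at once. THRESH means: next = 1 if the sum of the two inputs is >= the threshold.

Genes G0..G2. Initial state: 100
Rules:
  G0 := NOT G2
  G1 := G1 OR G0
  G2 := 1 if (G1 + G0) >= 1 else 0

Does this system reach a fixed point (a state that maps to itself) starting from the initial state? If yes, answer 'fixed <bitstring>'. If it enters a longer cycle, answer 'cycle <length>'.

Step 0: 100
Step 1: G0=NOT G2=NOT 0=1 G1=G1|G0=0|1=1 G2=(0+1>=1)=1 -> 111
Step 2: G0=NOT G2=NOT 1=0 G1=G1|G0=1|1=1 G2=(1+1>=1)=1 -> 011
Step 3: G0=NOT G2=NOT 1=0 G1=G1|G0=1|0=1 G2=(1+0>=1)=1 -> 011
Fixed point reached at step 2: 011

Answer: fixed 011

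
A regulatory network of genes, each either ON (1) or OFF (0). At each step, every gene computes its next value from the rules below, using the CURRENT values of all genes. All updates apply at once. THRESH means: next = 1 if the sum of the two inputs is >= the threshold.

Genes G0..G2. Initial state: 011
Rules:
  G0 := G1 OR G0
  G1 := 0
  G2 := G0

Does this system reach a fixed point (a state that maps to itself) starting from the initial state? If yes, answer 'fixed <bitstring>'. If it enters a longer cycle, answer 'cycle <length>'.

Step 0: 011
Step 1: G0=G1|G0=1|0=1 G1=0(const) G2=G0=0 -> 100
Step 2: G0=G1|G0=0|1=1 G1=0(const) G2=G0=1 -> 101
Step 3: G0=G1|G0=0|1=1 G1=0(const) G2=G0=1 -> 101
Fixed point reached at step 2: 101

Answer: fixed 101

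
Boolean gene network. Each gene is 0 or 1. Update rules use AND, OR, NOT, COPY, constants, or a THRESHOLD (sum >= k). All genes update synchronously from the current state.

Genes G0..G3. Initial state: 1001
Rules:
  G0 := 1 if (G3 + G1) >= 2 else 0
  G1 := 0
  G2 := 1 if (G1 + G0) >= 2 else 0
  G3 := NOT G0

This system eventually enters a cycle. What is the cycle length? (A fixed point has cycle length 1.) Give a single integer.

Answer: 1

Derivation:
Step 0: 1001
Step 1: G0=(1+0>=2)=0 G1=0(const) G2=(0+1>=2)=0 G3=NOT G0=NOT 1=0 -> 0000
Step 2: G0=(0+0>=2)=0 G1=0(const) G2=(0+0>=2)=0 G3=NOT G0=NOT 0=1 -> 0001
Step 3: G0=(1+0>=2)=0 G1=0(const) G2=(0+0>=2)=0 G3=NOT G0=NOT 0=1 -> 0001
State from step 3 equals state from step 2 -> cycle length 1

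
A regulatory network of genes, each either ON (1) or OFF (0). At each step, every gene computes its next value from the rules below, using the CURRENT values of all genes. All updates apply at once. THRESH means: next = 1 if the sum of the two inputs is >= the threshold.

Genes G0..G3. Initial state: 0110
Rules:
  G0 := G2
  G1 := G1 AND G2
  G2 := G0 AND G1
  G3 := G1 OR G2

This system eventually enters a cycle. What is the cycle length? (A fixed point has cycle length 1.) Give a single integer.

Answer: 1

Derivation:
Step 0: 0110
Step 1: G0=G2=1 G1=G1&G2=1&1=1 G2=G0&G1=0&1=0 G3=G1|G2=1|1=1 -> 1101
Step 2: G0=G2=0 G1=G1&G2=1&0=0 G2=G0&G1=1&1=1 G3=G1|G2=1|0=1 -> 0011
Step 3: G0=G2=1 G1=G1&G2=0&1=0 G2=G0&G1=0&0=0 G3=G1|G2=0|1=1 -> 1001
Step 4: G0=G2=0 G1=G1&G2=0&0=0 G2=G0&G1=1&0=0 G3=G1|G2=0|0=0 -> 0000
Step 5: G0=G2=0 G1=G1&G2=0&0=0 G2=G0&G1=0&0=0 G3=G1|G2=0|0=0 -> 0000
State from step 5 equals state from step 4 -> cycle length 1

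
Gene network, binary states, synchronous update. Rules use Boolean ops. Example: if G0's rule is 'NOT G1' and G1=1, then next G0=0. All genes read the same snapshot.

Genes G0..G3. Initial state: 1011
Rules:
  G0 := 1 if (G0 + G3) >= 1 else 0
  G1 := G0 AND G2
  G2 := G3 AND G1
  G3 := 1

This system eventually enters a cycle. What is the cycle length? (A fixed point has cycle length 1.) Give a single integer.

Answer: 2

Derivation:
Step 0: 1011
Step 1: G0=(1+1>=1)=1 G1=G0&G2=1&1=1 G2=G3&G1=1&0=0 G3=1(const) -> 1101
Step 2: G0=(1+1>=1)=1 G1=G0&G2=1&0=0 G2=G3&G1=1&1=1 G3=1(const) -> 1011
State from step 2 equals state from step 0 -> cycle length 2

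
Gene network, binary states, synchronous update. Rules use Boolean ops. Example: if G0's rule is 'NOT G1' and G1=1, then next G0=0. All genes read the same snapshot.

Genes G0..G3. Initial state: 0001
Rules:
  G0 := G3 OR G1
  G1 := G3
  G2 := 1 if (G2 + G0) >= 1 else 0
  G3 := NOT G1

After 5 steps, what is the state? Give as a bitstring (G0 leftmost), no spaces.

Step 1: G0=G3|G1=1|0=1 G1=G3=1 G2=(0+0>=1)=0 G3=NOT G1=NOT 0=1 -> 1101
Step 2: G0=G3|G1=1|1=1 G1=G3=1 G2=(0+1>=1)=1 G3=NOT G1=NOT 1=0 -> 1110
Step 3: G0=G3|G1=0|1=1 G1=G3=0 G2=(1+1>=1)=1 G3=NOT G1=NOT 1=0 -> 1010
Step 4: G0=G3|G1=0|0=0 G1=G3=0 G2=(1+1>=1)=1 G3=NOT G1=NOT 0=1 -> 0011
Step 5: G0=G3|G1=1|0=1 G1=G3=1 G2=(1+0>=1)=1 G3=NOT G1=NOT 0=1 -> 1111

1111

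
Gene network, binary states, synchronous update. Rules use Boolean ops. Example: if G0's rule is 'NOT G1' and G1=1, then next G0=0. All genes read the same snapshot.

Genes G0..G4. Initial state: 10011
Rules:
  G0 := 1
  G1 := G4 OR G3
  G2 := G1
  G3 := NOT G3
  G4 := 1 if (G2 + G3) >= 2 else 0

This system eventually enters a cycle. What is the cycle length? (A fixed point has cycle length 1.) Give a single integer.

Step 0: 10011
Step 1: G0=1(const) G1=G4|G3=1|1=1 G2=G1=0 G3=NOT G3=NOT 1=0 G4=(0+1>=2)=0 -> 11000
Step 2: G0=1(const) G1=G4|G3=0|0=0 G2=G1=1 G3=NOT G3=NOT 0=1 G4=(0+0>=2)=0 -> 10110
Step 3: G0=1(const) G1=G4|G3=0|1=1 G2=G1=0 G3=NOT G3=NOT 1=0 G4=(1+1>=2)=1 -> 11001
Step 4: G0=1(const) G1=G4|G3=1|0=1 G2=G1=1 G3=NOT G3=NOT 0=1 G4=(0+0>=2)=0 -> 11110
Step 5: G0=1(const) G1=G4|G3=0|1=1 G2=G1=1 G3=NOT G3=NOT 1=0 G4=(1+1>=2)=1 -> 11101
Step 6: G0=1(const) G1=G4|G3=1|0=1 G2=G1=1 G3=NOT G3=NOT 0=1 G4=(1+0>=2)=0 -> 11110
State from step 6 equals state from step 4 -> cycle length 2

Answer: 2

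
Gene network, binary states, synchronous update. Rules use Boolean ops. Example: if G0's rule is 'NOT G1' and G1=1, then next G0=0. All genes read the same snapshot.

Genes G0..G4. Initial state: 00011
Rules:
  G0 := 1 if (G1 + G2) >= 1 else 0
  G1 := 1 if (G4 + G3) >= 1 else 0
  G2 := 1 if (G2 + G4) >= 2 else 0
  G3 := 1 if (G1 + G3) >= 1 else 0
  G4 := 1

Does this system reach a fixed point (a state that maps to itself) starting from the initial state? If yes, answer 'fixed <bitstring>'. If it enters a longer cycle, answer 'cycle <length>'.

Step 0: 00011
Step 1: G0=(0+0>=1)=0 G1=(1+1>=1)=1 G2=(0+1>=2)=0 G3=(0+1>=1)=1 G4=1(const) -> 01011
Step 2: G0=(1+0>=1)=1 G1=(1+1>=1)=1 G2=(0+1>=2)=0 G3=(1+1>=1)=1 G4=1(const) -> 11011
Step 3: G0=(1+0>=1)=1 G1=(1+1>=1)=1 G2=(0+1>=2)=0 G3=(1+1>=1)=1 G4=1(const) -> 11011
Fixed point reached at step 2: 11011

Answer: fixed 11011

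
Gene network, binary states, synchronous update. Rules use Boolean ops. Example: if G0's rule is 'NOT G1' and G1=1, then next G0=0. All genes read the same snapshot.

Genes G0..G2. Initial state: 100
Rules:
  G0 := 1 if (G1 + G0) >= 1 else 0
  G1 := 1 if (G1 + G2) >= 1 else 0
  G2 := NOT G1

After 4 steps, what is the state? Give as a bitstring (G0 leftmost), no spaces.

Step 1: G0=(0+1>=1)=1 G1=(0+0>=1)=0 G2=NOT G1=NOT 0=1 -> 101
Step 2: G0=(0+1>=1)=1 G1=(0+1>=1)=1 G2=NOT G1=NOT 0=1 -> 111
Step 3: G0=(1+1>=1)=1 G1=(1+1>=1)=1 G2=NOT G1=NOT 1=0 -> 110
Step 4: G0=(1+1>=1)=1 G1=(1+0>=1)=1 G2=NOT G1=NOT 1=0 -> 110

110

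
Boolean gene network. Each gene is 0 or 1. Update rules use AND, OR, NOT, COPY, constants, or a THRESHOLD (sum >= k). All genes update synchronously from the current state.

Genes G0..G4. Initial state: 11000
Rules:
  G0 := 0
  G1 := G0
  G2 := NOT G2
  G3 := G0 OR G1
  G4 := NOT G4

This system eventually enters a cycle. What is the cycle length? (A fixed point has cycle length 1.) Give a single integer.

Step 0: 11000
Step 1: G0=0(const) G1=G0=1 G2=NOT G2=NOT 0=1 G3=G0|G1=1|1=1 G4=NOT G4=NOT 0=1 -> 01111
Step 2: G0=0(const) G1=G0=0 G2=NOT G2=NOT 1=0 G3=G0|G1=0|1=1 G4=NOT G4=NOT 1=0 -> 00010
Step 3: G0=0(const) G1=G0=0 G2=NOT G2=NOT 0=1 G3=G0|G1=0|0=0 G4=NOT G4=NOT 0=1 -> 00101
Step 4: G0=0(const) G1=G0=0 G2=NOT G2=NOT 1=0 G3=G0|G1=0|0=0 G4=NOT G4=NOT 1=0 -> 00000
Step 5: G0=0(const) G1=G0=0 G2=NOT G2=NOT 0=1 G3=G0|G1=0|0=0 G4=NOT G4=NOT 0=1 -> 00101
State from step 5 equals state from step 3 -> cycle length 2

Answer: 2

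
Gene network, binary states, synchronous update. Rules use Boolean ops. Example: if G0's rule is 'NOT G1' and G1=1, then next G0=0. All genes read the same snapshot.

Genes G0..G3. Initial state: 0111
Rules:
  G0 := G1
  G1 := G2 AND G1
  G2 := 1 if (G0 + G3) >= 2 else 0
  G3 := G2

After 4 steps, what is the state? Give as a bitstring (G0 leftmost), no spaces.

Step 1: G0=G1=1 G1=G2&G1=1&1=1 G2=(0+1>=2)=0 G3=G2=1 -> 1101
Step 2: G0=G1=1 G1=G2&G1=0&1=0 G2=(1+1>=2)=1 G3=G2=0 -> 1010
Step 3: G0=G1=0 G1=G2&G1=1&0=0 G2=(1+0>=2)=0 G3=G2=1 -> 0001
Step 4: G0=G1=0 G1=G2&G1=0&0=0 G2=(0+1>=2)=0 G3=G2=0 -> 0000

0000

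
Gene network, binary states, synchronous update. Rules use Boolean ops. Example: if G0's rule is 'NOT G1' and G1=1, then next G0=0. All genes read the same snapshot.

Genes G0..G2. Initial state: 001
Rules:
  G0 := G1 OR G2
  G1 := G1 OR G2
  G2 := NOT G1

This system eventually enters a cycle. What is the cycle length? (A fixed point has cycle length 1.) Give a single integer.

Step 0: 001
Step 1: G0=G1|G2=0|1=1 G1=G1|G2=0|1=1 G2=NOT G1=NOT 0=1 -> 111
Step 2: G0=G1|G2=1|1=1 G1=G1|G2=1|1=1 G2=NOT G1=NOT 1=0 -> 110
Step 3: G0=G1|G2=1|0=1 G1=G1|G2=1|0=1 G2=NOT G1=NOT 1=0 -> 110
State from step 3 equals state from step 2 -> cycle length 1

Answer: 1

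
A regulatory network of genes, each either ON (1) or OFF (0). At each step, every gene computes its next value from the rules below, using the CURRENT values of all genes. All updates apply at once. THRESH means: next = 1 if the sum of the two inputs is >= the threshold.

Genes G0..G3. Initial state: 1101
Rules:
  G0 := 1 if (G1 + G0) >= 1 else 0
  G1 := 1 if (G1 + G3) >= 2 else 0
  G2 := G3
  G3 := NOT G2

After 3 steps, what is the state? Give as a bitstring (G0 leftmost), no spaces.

Step 1: G0=(1+1>=1)=1 G1=(1+1>=2)=1 G2=G3=1 G3=NOT G2=NOT 0=1 -> 1111
Step 2: G0=(1+1>=1)=1 G1=(1+1>=2)=1 G2=G3=1 G3=NOT G2=NOT 1=0 -> 1110
Step 3: G0=(1+1>=1)=1 G1=(1+0>=2)=0 G2=G3=0 G3=NOT G2=NOT 1=0 -> 1000

1000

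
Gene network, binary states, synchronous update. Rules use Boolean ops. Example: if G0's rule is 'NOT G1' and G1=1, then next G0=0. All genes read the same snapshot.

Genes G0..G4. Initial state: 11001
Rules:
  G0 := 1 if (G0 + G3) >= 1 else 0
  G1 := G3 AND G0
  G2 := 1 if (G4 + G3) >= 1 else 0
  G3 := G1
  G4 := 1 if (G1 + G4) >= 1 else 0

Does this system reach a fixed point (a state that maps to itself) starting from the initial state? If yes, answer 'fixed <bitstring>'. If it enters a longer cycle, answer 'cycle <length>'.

Step 0: 11001
Step 1: G0=(1+0>=1)=1 G1=G3&G0=0&1=0 G2=(1+0>=1)=1 G3=G1=1 G4=(1+1>=1)=1 -> 10111
Step 2: G0=(1+1>=1)=1 G1=G3&G0=1&1=1 G2=(1+1>=1)=1 G3=G1=0 G4=(0+1>=1)=1 -> 11101
Step 3: G0=(1+0>=1)=1 G1=G3&G0=0&1=0 G2=(1+0>=1)=1 G3=G1=1 G4=(1+1>=1)=1 -> 10111
Cycle of length 2 starting at step 1 -> no fixed point

Answer: cycle 2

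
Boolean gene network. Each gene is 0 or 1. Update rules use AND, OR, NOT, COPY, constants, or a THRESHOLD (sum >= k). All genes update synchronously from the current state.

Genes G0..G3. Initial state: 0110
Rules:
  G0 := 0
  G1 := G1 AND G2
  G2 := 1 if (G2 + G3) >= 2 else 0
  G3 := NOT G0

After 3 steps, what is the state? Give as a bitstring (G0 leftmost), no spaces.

Step 1: G0=0(const) G1=G1&G2=1&1=1 G2=(1+0>=2)=0 G3=NOT G0=NOT 0=1 -> 0101
Step 2: G0=0(const) G1=G1&G2=1&0=0 G2=(0+1>=2)=0 G3=NOT G0=NOT 0=1 -> 0001
Step 3: G0=0(const) G1=G1&G2=0&0=0 G2=(0+1>=2)=0 G3=NOT G0=NOT 0=1 -> 0001

0001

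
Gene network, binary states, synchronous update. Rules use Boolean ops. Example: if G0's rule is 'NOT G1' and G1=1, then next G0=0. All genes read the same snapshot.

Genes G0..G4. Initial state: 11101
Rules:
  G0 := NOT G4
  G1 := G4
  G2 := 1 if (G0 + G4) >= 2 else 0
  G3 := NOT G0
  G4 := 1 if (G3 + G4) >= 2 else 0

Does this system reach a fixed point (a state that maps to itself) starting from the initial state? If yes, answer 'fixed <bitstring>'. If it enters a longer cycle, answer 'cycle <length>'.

Step 0: 11101
Step 1: G0=NOT G4=NOT 1=0 G1=G4=1 G2=(1+1>=2)=1 G3=NOT G0=NOT 1=0 G4=(0+1>=2)=0 -> 01100
Step 2: G0=NOT G4=NOT 0=1 G1=G4=0 G2=(0+0>=2)=0 G3=NOT G0=NOT 0=1 G4=(0+0>=2)=0 -> 10010
Step 3: G0=NOT G4=NOT 0=1 G1=G4=0 G2=(1+0>=2)=0 G3=NOT G0=NOT 1=0 G4=(1+0>=2)=0 -> 10000
Step 4: G0=NOT G4=NOT 0=1 G1=G4=0 G2=(1+0>=2)=0 G3=NOT G0=NOT 1=0 G4=(0+0>=2)=0 -> 10000
Fixed point reached at step 3: 10000

Answer: fixed 10000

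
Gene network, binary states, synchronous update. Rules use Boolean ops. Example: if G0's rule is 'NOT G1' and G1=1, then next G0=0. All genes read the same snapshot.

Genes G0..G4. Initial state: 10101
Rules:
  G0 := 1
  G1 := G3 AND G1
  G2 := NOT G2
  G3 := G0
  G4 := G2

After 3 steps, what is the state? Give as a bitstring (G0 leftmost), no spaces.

Step 1: G0=1(const) G1=G3&G1=0&0=0 G2=NOT G2=NOT 1=0 G3=G0=1 G4=G2=1 -> 10011
Step 2: G0=1(const) G1=G3&G1=1&0=0 G2=NOT G2=NOT 0=1 G3=G0=1 G4=G2=0 -> 10110
Step 3: G0=1(const) G1=G3&G1=1&0=0 G2=NOT G2=NOT 1=0 G3=G0=1 G4=G2=1 -> 10011

10011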